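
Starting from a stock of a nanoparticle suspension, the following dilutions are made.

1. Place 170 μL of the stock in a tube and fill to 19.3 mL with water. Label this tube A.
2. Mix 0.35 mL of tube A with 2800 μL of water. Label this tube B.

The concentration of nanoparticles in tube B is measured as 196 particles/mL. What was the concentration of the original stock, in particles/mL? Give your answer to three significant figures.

2.00 × 10^5 particles/mL

Step 1: 170 μL brought to 19.3 mL → factor 19300/170 = 113.53
Step 2: 0.35 mL + 2800 μL = 3.15 mL total → factor 3.15/0.35 = 9
Overall dilution factor = 113.53 × 9 = 1021.8
Stock = 196 particles/mL × 1021.8 = 2.00 × 10^5 particles/mL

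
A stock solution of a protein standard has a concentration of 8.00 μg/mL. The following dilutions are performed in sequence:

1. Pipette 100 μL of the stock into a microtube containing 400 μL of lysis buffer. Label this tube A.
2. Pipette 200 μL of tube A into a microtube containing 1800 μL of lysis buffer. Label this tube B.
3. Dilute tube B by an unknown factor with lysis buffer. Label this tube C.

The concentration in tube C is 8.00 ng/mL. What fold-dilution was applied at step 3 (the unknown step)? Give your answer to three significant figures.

20.0-fold

Step 1: 100 μL + 400 μL = 500 μL total → factor 500/100 = 5
Step 2: 200 μL + 1800 μL = 2000 μL total → factor 2000/200 = 10
Step 3: unknown factor x
Product of known-step factors = 50
Overall factor = 8.00 μg/mL / (8.00 ng/mL) = 1000
x = 1000 / 50 = 20.0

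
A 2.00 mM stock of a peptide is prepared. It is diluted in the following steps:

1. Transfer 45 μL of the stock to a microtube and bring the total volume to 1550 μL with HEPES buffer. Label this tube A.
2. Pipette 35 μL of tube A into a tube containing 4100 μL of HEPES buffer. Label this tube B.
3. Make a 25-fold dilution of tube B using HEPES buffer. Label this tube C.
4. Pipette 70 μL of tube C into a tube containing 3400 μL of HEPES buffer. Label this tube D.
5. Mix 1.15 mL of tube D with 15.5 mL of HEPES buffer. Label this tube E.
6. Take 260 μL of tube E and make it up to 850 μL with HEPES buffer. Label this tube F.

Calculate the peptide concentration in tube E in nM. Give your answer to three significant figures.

0.0274 nM

Step 1: 45 μL brought to 1550 μL → factor 1550/45 = 34.444
Step 2: 35 μL + 4100 μL = 4135 μL total → factor 4135/35 = 118.14
Step 3: 25-fold → factor 25
Step 4: 70 μL + 3400 μL = 3470 μL total → factor 3470/70 = 49.571
Step 5: 1.15 mL + 15.5 mL = 16.65 mL total → factor 16.65/1.15 = 14.478
Dilution factor through tube E = 34.444 × 118.14 × 25 × 49.571 × 14.478 = 7.3015 × 10^7
[tube E] = 2.00 mM / 7.3015 × 10^7 = 2.739 × 10^-8 mM = 0.0274 nM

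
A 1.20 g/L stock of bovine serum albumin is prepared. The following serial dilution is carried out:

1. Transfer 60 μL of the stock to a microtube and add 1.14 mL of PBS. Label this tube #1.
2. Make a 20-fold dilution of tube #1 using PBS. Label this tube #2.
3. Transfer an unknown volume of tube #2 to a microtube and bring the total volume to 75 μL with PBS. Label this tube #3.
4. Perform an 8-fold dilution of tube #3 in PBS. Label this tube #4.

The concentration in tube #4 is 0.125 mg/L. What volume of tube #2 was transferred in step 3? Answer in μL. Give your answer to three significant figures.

Step 1: 60 μL + 1.14 mL = 1200 μL total → factor 1200/60 = 20
Step 2: 20-fold → factor 20
Step 3: v brought to 75 μL → factor = 75 μL/v
Step 4: 8-fold → factor 8
Product of known-step factors = 3200
Overall factor = 1.20 g/L / (0.125 mg/L) = 9600
Step-3 factor = 9600 / 3200 = 3
v = 75 μL / 3 = 25.0 μL

25.0 μL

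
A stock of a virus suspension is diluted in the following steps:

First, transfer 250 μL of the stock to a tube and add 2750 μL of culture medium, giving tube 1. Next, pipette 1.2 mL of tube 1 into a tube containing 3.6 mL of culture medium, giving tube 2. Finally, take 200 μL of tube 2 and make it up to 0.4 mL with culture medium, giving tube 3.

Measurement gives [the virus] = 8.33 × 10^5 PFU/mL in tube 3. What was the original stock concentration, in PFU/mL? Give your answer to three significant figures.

Step 1: 250 μL + 2750 μL = 3000 μL total → factor 3000/250 = 12
Step 2: 1.2 mL + 3.6 mL = 4.8 mL total → factor 4.8/1.2 = 4
Step 3: 200 μL brought to 0.4 mL → factor 400/200 = 2
Overall dilution factor = 12 × 4 × 2 = 96
Stock = 8.33 × 10^5 PFU/mL × 96 = 8.00 × 10^7 PFU/mL

8.00 × 10^7 PFU/mL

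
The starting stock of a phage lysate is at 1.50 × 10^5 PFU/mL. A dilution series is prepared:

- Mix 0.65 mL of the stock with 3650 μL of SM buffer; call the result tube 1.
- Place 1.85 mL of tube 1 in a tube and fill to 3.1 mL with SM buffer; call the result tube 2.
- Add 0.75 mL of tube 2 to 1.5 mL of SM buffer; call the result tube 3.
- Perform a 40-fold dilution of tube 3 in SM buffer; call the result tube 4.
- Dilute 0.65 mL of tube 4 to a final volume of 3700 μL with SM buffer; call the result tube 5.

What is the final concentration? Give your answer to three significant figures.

19.8 PFU/mL

Step 1: 0.65 mL + 3650 μL = 4.3 mL total → factor 4.3/0.65 = 6.6154
Step 2: 1.85 mL brought to 3.1 mL → factor 3.1/1.85 = 1.6757
Step 3: 0.75 mL + 1.5 mL = 2.25 mL total → factor 2.25/0.75 = 3
Step 4: 40-fold → factor 40
Step 5: 0.65 mL brought to 3700 μL → factor 3.7/0.65 = 5.6923
Overall dilution factor = 6.6154 × 1.6757 × 3 × 40 × 5.6923 = 7572.1
Final = 1.50 × 10^5 PFU/mL / 7572.1 = 19.8 PFU/mL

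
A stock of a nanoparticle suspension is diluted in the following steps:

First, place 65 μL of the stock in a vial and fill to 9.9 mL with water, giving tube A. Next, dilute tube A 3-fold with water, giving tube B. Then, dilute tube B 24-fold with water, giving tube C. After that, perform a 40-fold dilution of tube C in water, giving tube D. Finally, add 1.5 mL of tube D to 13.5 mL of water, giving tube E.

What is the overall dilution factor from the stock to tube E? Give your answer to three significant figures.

Step 1: 65 μL brought to 9.9 mL → factor 9900/65 = 152.31
Step 2: 3-fold → factor 3
Step 3: 24-fold → factor 24
Step 4: 40-fold → factor 40
Step 5: 1.5 mL + 13.5 mL = 15 mL total → factor 15/1.5 = 10
Overall dilution factor = 152.31 × 3 × 24 × 40 × 10 = 4.3865 × 10^6

4.39 × 10^6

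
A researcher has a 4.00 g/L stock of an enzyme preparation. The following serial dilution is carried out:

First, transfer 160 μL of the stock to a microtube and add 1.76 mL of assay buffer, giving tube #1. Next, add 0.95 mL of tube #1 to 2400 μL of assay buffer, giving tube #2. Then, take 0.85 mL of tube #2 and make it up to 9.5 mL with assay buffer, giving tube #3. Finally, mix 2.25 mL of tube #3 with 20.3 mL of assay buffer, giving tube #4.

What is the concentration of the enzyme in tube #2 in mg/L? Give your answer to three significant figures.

Step 1: 160 μL + 1.76 mL = 1920 μL total → factor 1920/160 = 12
Step 2: 0.95 mL + 2400 μL = 3.35 mL total → factor 3.35/0.95 = 3.5263
Dilution factor through tube #2 = 12 × 3.5263 = 42.316
[tube #2] = 4.00 g/L / 42.316 = 0.09453 g/L = 94.5 mg/L

94.5 mg/L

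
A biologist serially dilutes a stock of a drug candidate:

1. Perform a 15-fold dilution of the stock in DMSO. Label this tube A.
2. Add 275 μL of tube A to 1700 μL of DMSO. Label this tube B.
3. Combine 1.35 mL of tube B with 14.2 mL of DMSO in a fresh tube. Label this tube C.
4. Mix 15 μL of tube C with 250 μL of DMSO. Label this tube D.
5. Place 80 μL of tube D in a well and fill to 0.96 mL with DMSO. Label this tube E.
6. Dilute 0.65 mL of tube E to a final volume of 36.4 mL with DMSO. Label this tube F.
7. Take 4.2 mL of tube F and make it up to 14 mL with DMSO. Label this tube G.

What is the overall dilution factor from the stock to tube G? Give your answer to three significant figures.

4.91 × 10^7

Step 1: 15-fold → factor 15
Step 2: 275 μL + 1700 μL = 1975 μL total → factor 1975/275 = 7.1818
Step 3: 1.35 mL + 14.2 mL = 15.55 mL total → factor 15.55/1.35 = 11.519
Step 4: 15 μL + 250 μL = 265 μL total → factor 265/15 = 17.667
Step 5: 80 μL brought to 0.96 mL → factor 960/80 = 12
Step 6: 0.65 mL brought to 36.4 mL → factor 36.4/0.65 = 56
Step 7: 4.2 mL brought to 14 mL → factor 14/4.2 = 3.3333
Overall dilution factor = 15 × 7.1818 × 11.519 × 17.667 × 12 × 56 × 3.3333 = 4.9105 × 10^7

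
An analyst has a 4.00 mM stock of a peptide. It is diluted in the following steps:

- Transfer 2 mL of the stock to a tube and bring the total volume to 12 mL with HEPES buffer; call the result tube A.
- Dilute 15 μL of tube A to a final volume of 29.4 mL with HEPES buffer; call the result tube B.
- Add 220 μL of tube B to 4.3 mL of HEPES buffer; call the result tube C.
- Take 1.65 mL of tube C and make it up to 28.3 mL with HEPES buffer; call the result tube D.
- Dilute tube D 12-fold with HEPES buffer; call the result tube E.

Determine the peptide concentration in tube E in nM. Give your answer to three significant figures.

Step 1: 2 mL brought to 12 mL → factor 12/2 = 6
Step 2: 15 μL brought to 29.4 mL → factor 29400/15 = 1960
Step 3: 220 μL + 4.3 mL = 4520 μL total → factor 4520/220 = 20.545
Step 4: 1.65 mL brought to 28.3 mL → factor 28.3/1.65 = 17.152
Step 5: 12-fold → factor 12
Overall dilution factor = 6 × 1960 × 20.545 × 17.152 × 12 = 4.9729 × 10^7
Final = 4.00 mM / 4.9729 × 10^7 = 8.044 × 10^-8 mM = 0.0804 nM

0.0804 nM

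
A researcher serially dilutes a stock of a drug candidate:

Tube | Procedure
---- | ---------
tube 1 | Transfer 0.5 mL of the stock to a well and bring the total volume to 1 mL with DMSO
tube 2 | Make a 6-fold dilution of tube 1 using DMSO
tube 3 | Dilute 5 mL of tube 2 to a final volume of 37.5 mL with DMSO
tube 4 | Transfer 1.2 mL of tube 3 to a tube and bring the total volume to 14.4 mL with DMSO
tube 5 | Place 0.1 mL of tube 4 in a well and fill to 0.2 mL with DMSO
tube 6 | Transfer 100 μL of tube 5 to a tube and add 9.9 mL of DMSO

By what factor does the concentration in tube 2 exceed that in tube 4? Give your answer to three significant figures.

Step 1: 0.5 mL brought to 1 mL → factor 1/0.5 = 2
Step 2: 6-fold → factor 6
Step 3: 5 mL brought to 37.5 mL → factor 37.5/5 = 7.5
Step 4: 1.2 mL brought to 14.4 mL → factor 14.4/1.2 = 12
Dilution factor to tube 2 = 12; to tube 4 = 1080
[tube 2]/[tube 4] = (factor to tube 4)/(factor to tube 2) = 1080/12 = 90.0

90.0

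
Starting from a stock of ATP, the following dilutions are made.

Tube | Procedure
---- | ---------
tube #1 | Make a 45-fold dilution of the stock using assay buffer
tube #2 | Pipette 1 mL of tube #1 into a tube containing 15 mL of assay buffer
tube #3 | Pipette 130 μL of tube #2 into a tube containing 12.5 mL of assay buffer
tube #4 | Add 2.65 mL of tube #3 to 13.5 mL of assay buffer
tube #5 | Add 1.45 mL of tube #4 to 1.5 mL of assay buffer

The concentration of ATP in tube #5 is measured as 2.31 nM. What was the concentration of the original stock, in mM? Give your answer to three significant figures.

2.00 mM

Step 1: 45-fold → factor 45
Step 2: 1 mL + 15 mL = 16 mL total → factor 16/1 = 16
Step 3: 130 μL + 12.5 mL = 12630 μL total → factor 12630/130 = 97.154
Step 4: 2.65 mL + 13.5 mL = 16.15 mL total → factor 16.15/2.65 = 6.0943
Step 5: 1.45 mL + 1.5 mL = 2.95 mL total → factor 2.95/1.45 = 2.0345
Overall dilution factor = 45 × 16 × 97.154 × 6.0943 × 2.0345 = 8.6731 × 10^5
Stock = 2.31 nM × 8.6731 × 10^5 = 2.003 × 10^6 nM = 2.00 mM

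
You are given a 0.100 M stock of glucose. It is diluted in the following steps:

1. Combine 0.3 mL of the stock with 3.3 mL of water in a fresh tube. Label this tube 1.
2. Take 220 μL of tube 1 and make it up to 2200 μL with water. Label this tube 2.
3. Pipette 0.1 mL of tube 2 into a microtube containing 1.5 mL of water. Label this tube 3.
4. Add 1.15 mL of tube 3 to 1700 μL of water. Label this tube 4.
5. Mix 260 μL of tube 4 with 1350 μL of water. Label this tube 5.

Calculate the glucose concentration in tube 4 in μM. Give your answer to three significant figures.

Step 1: 0.3 mL + 3.3 mL = 3.6 mL total → factor 3.6/0.3 = 12
Step 2: 220 μL brought to 2200 μL → factor 2200/220 = 10
Step 3: 0.1 mL + 1.5 mL = 1.6 mL total → factor 1.6/0.1 = 16
Step 4: 1.15 mL + 1700 μL = 2.85 mL total → factor 2.85/1.15 = 2.4783
Dilution factor through tube 4 = 12 × 10 × 16 × 2.4783 = 4758.3
[tube 4] = 0.100 M / 4758.3 = 2.102 × 10^-5 M = 21.0 μM

21.0 μM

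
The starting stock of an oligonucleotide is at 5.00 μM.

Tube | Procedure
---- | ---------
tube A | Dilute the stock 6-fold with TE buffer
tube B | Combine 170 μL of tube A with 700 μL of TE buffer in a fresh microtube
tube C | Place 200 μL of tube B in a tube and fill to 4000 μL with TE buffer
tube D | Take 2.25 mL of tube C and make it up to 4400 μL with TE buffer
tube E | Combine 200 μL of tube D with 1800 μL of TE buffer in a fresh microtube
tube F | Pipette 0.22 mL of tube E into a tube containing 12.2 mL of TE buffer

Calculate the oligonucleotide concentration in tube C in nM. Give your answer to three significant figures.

Step 1: 6-fold → factor 6
Step 2: 170 μL + 700 μL = 870 μL total → factor 870/170 = 5.1176
Step 3: 200 μL brought to 4000 μL → factor 4000/200 = 20
Dilution factor through tube C = 6 × 5.1176 × 20 = 614.12
[tube C] = 5.00 μM / 614.12 = 0.008142 μM = 8.14 nM

8.14 nM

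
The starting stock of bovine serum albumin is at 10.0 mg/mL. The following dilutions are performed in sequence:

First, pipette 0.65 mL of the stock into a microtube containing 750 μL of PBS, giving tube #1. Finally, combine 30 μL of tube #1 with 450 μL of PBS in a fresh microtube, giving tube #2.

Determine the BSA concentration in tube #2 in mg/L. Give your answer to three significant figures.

290 mg/L

Step 1: 0.65 mL + 750 μL = 1.4 mL total → factor 1.4/0.65 = 2.1538
Step 2: 30 μL + 450 μL = 480 μL total → factor 480/30 = 16
Overall dilution factor = 2.1538 × 16 = 34.462
Final = 10.0 mg/mL / 34.462 = 0.2902 mg/mL = 290 mg/L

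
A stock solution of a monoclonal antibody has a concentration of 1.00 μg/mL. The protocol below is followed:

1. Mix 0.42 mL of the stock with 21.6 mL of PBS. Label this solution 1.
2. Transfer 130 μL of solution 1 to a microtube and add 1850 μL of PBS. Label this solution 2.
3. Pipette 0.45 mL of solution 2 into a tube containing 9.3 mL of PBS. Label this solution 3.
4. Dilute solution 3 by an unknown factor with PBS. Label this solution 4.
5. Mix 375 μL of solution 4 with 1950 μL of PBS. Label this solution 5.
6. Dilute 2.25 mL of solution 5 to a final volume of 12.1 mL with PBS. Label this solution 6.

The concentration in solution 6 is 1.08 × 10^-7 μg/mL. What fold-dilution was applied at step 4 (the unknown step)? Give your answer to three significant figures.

Step 1: 0.42 mL + 21.6 mL = 22.02 mL total → factor 22.02/0.42 = 52.429
Step 2: 130 μL + 1850 μL = 1980 μL total → factor 1980/130 = 15.231
Step 3: 0.45 mL + 9.3 mL = 9.75 mL total → factor 9.75/0.45 = 21.667
Step 4: unknown factor x
Step 5: 375 μL + 1950 μL = 2325 μL total → factor 2325/375 = 6.2
Step 6: 2.25 mL brought to 12.1 mL → factor 12.1/2.25 = 5.3778
Product of known-step factors = 5.7687 × 10^5
Overall factor = 1.00 μg/mL / (1.08 × 10^-7 μg/mL) = 9.2593 × 10^6
x = 9.2593 × 10^6 / 5.7687 × 10^5 = 16.1

16.1-fold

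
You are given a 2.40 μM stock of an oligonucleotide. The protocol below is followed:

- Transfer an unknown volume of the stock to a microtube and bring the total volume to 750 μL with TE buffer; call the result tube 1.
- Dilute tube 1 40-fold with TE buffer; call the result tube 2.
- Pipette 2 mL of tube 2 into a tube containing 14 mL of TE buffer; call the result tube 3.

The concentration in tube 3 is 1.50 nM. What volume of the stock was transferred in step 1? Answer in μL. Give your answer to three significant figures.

150 μL

Step 1: v brought to 750 μL → factor = 750 μL/v
Step 2: 40-fold → factor 40
Step 3: 2 mL + 14 mL = 16 mL total → factor 16/2 = 8
Product of known-step factors = 320
Overall factor = 2.40 μM / (1.50 nM) = 1600
Step-1 factor = 1600 / 320 = 5
v = 750 μL / 5 = 150 μL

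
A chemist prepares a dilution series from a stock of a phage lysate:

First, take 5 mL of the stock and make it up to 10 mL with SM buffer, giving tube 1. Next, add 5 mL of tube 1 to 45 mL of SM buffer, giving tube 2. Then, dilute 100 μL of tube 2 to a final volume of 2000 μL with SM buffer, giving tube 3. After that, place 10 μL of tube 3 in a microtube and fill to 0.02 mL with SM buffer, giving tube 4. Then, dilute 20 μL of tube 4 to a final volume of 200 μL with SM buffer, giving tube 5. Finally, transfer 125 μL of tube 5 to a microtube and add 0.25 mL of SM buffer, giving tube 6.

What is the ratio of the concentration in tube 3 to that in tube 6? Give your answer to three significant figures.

60.0

Step 1: 5 mL brought to 10 mL → factor 10/5 = 2
Step 2: 5 mL + 45 mL = 50 mL total → factor 50/5 = 10
Step 3: 100 μL brought to 2000 μL → factor 2000/100 = 20
Step 4: 10 μL brought to 0.02 mL → factor 20/10 = 2
Step 5: 20 μL brought to 200 μL → factor 200/20 = 10
Step 6: 125 μL + 0.25 mL = 375 μL total → factor 375/125 = 3
Dilution factor to tube 3 = 400; to tube 6 = 24000
[tube 3]/[tube 6] = (factor to tube 6)/(factor to tube 3) = 24000/400 = 60.0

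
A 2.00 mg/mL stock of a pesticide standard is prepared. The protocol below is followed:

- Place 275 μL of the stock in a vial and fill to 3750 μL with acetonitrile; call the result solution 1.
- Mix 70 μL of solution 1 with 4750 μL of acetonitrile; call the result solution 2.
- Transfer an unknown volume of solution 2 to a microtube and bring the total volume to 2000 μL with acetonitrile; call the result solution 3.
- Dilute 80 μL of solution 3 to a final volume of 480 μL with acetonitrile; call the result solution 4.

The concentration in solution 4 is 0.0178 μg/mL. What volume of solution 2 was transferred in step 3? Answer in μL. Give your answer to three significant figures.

Step 1: 275 μL brought to 3750 μL → factor 3750/275 = 13.636
Step 2: 70 μL + 4750 μL = 4820 μL total → factor 4820/70 = 68.857
Step 3: v brought to 2000 μL → factor = 2000 μL/v
Step 4: 80 μL brought to 480 μL → factor 480/80 = 6
Product of known-step factors = 5633.8
Overall factor = 2.00 mg/mL / (0.0178 μg/mL) = 1.1236 × 10^5
Step-3 factor = 1.1236 × 10^5 / 5633.8 = 19.944
v = 2000 μL / 19.944 = 100 μL

100 μL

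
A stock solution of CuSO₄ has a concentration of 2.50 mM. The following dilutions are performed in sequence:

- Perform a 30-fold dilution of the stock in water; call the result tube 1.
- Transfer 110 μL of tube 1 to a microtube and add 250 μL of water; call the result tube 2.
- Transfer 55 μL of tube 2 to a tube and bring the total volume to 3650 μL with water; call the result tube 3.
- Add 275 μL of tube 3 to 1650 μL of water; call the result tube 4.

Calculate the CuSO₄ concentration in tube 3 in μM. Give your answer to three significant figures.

0.384 μM

Step 1: 30-fold → factor 30
Step 2: 110 μL + 250 μL = 360 μL total → factor 360/110 = 3.2727
Step 3: 55 μL brought to 3650 μL → factor 3650/55 = 66.364
Dilution factor through tube 3 = 30 × 3.2727 × 66.364 = 6515.7
[tube 3] = 2.50 mM / 6515.7 = 0.0003837 mM = 0.384 μM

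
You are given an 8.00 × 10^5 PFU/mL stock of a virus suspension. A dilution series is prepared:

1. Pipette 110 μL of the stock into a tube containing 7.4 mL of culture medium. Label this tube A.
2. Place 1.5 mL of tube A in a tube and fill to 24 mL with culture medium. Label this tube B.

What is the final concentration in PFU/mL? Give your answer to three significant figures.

Step 1: 110 μL + 7.4 mL = 7510 μL total → factor 7510/110 = 68.273
Step 2: 1.5 mL brought to 24 mL → factor 24/1.5 = 16
Overall dilution factor = 68.273 × 16 = 1092.4
Final = 8.00 × 10^5 PFU/mL / 1092.4 = 732 PFU/mL

732 PFU/mL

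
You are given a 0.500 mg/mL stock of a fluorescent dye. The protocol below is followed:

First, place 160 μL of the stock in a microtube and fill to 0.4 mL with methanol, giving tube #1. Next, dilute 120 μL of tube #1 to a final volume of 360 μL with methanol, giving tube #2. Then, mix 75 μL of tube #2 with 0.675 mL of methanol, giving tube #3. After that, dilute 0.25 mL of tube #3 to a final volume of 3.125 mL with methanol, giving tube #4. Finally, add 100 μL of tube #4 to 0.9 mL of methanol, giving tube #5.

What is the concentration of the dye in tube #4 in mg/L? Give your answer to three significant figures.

0.533 mg/L

Step 1: 160 μL brought to 0.4 mL → factor 400/160 = 2.5
Step 2: 120 μL brought to 360 μL → factor 360/120 = 3
Step 3: 75 μL + 0.675 mL = 750 μL total → factor 750/75 = 10
Step 4: 0.25 mL brought to 3.125 mL → factor 3.125/0.25 = 12.5
Dilution factor through tube #4 = 2.5 × 3 × 10 × 12.5 = 937.5
[tube #4] = 0.500 mg/mL / 937.5 = 0.0005333 mg/mL = 0.533 mg/L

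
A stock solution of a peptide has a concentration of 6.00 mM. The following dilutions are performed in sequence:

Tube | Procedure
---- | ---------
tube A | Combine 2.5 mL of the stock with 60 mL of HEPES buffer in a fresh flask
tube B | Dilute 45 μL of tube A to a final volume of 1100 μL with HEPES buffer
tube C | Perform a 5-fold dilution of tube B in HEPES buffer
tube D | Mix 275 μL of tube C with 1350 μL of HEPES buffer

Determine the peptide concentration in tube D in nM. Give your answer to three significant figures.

Step 1: 2.5 mL + 60 mL = 62.5 mL total → factor 62.5/2.5 = 25
Step 2: 45 μL brought to 1100 μL → factor 1100/45 = 24.444
Step 3: 5-fold → factor 5
Step 4: 275 μL + 1350 μL = 1625 μL total → factor 1625/275 = 5.9091
Overall dilution factor = 25 × 24.444 × 5 × 5.9091 = 18056
Final = 6.00 mM / 18056 = 0.0003323 mM = 332 nM

332 nM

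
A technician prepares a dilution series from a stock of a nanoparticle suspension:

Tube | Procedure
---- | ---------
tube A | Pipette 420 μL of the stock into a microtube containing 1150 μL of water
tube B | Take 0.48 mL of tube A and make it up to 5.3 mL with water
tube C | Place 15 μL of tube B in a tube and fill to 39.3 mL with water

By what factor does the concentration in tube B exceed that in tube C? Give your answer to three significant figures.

Step 1: 420 μL + 1150 μL = 1570 μL total → factor 1570/420 = 3.7381
Step 2: 0.48 mL brought to 5.3 mL → factor 5.3/0.48 = 11.042
Step 3: 15 μL brought to 39.3 mL → factor 39300/15 = 2620
Dilution factor to tube B = 41.275; to tube C = 1.0814 × 10^5
[tube B]/[tube C] = (factor to tube C)/(factor to tube B) = 1.0814 × 10^5/41.275 = 2.62 × 10^3

2.62 × 10^3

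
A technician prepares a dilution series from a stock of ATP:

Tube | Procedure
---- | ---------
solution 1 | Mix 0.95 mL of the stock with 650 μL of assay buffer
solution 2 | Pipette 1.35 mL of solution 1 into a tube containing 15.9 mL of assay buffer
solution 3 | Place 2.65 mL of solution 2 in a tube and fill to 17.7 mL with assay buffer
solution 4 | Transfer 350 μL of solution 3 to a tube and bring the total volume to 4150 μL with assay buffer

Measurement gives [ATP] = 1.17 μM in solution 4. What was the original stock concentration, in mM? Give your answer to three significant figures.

Step 1: 0.95 mL + 650 μL = 1.6 mL total → factor 1.6/0.95 = 1.6842
Step 2: 1.35 mL + 15.9 mL = 17.25 mL total → factor 17.25/1.35 = 12.778
Step 3: 2.65 mL brought to 17.7 mL → factor 17.7/2.65 = 6.6792
Step 4: 350 μL brought to 4150 μL → factor 4150/350 = 11.857
Overall dilution factor = 1.6842 × 12.778 × 6.6792 × 11.857 = 1704.4
Stock = 1.17 μM × 1704.4 = 1994 μM = 1.99 mM

1.99 mM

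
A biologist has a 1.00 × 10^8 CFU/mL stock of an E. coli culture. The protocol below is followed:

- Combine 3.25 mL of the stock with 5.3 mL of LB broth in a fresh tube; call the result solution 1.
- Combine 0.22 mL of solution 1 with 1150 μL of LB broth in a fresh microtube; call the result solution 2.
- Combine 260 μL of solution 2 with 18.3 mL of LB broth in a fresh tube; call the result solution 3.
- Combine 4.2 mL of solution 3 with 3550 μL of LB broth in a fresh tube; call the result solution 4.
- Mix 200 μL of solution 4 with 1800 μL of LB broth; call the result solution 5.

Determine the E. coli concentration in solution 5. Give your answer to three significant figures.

Step 1: 3.25 mL + 5.3 mL = 8.55 mL total → factor 8.55/3.25 = 2.6308
Step 2: 0.22 mL + 1150 μL = 1.37 mL total → factor 1.37/0.22 = 6.2273
Step 3: 260 μL + 18.3 mL = 18560 μL total → factor 18560/260 = 71.385
Step 4: 4.2 mL + 3550 μL = 7.75 mL total → factor 7.75/4.2 = 1.8452
Step 5: 200 μL + 1800 μL = 2000 μL total → factor 2000/200 = 10
Overall dilution factor = 2.6308 × 6.2273 × 71.385 × 1.8452 × 10 = 21579
Final = 1.00 × 10^8 CFU/mL / 21579 = 4.63 × 10^3 CFU/mL

4.63 × 10^3 CFU/mL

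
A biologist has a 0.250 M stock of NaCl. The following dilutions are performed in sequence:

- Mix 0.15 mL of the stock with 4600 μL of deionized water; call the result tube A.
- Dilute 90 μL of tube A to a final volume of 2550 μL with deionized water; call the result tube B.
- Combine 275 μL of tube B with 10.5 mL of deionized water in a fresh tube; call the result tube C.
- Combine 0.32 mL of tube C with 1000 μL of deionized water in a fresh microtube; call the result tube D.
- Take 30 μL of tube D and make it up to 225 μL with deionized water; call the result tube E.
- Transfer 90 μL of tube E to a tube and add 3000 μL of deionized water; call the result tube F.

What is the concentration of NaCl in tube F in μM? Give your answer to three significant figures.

0.00670 μM

Step 1: 0.15 mL + 4600 μL = 4.75 mL total → factor 4.75/0.15 = 31.667
Step 2: 90 μL brought to 2550 μL → factor 2550/90 = 28.333
Step 3: 275 μL + 10.5 mL = 10775 μL total → factor 10775/275 = 39.182
Step 4: 0.32 mL + 1000 μL = 1.32 mL total → factor 1.32/0.32 = 4.125
Step 5: 30 μL brought to 225 μL → factor 225/30 = 7.5
Step 6: 90 μL + 3000 μL = 3090 μL total → factor 3090/90 = 34.333
Overall dilution factor = 31.667 × 28.333 × 39.182 × 4.125 × 7.5 × 34.333 = 3.7341 × 10^7
Final = 0.250 M / 3.7341 × 10^7 = 6.695 × 10^-9 M = 0.00670 μM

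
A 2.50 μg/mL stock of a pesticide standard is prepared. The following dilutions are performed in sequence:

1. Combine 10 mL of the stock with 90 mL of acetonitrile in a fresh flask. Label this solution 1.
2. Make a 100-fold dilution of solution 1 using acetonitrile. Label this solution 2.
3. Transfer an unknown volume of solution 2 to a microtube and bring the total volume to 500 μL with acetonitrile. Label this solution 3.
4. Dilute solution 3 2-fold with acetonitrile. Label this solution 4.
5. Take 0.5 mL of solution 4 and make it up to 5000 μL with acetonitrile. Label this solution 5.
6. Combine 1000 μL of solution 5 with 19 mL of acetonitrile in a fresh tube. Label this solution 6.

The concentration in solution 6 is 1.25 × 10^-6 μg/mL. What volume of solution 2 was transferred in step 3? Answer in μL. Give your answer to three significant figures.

100 μL

Step 1: 10 mL + 90 mL = 100 mL total → factor 100/10 = 10
Step 2: 100-fold → factor 100
Step 3: v brought to 500 μL → factor = 500 μL/v
Step 4: 2-fold → factor 2
Step 5: 0.5 mL brought to 5000 μL → factor 5/0.5 = 10
Step 6: 1000 μL + 19 mL = 20000 μL total → factor 20000/1000 = 20
Product of known-step factors = 4 × 10^5
Overall factor = 2.50 μg/mL / (1.25 × 10^-6 μg/mL) = 2 × 10^6
Step-3 factor = 2 × 10^6 / 4 × 10^5 = 5
v = 500 μL / 5 = 100 μL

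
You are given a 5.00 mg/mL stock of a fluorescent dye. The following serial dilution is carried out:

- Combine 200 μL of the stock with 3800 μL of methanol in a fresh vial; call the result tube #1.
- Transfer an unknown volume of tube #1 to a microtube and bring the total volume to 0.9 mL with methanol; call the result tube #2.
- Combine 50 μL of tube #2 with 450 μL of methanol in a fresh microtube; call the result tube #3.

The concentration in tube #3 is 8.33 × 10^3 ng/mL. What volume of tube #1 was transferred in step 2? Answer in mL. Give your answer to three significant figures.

Step 1: 200 μL + 3800 μL = 4000 μL total → factor 4000/200 = 20
Step 2: v brought to 0.9 mL → factor = 0.9 mL/v
Step 3: 50 μL + 450 μL = 500 μL total → factor 500/50 = 10
Product of known-step factors = 200
Overall factor = 5.00 mg/mL / (8.33 × 10^3 ng/mL) = 600.24
Step-2 factor = 600.24 / 200 = 3.0012
v = 0.9 mL / 3.0012 = 0.300 mL

0.300 mL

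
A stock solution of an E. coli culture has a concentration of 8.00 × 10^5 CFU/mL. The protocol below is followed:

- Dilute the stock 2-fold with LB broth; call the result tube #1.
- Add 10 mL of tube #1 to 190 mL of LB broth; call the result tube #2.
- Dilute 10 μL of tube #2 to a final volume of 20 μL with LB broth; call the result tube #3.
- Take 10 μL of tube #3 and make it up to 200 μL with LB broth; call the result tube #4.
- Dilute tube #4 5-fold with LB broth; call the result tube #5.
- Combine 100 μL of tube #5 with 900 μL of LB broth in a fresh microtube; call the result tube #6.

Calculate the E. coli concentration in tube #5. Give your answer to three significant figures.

100 CFU/mL

Step 1: 2-fold → factor 2
Step 2: 10 mL + 190 mL = 200 mL total → factor 200/10 = 20
Step 3: 10 μL brought to 20 μL → factor 20/10 = 2
Step 4: 10 μL brought to 200 μL → factor 200/10 = 20
Step 5: 5-fold → factor 5
Dilution factor through tube #5 = 2 × 20 × 2 × 20 × 5 = 8000
[tube #5] = 8.00 × 10^5 CFU/mL / 8000 = 100 CFU/mL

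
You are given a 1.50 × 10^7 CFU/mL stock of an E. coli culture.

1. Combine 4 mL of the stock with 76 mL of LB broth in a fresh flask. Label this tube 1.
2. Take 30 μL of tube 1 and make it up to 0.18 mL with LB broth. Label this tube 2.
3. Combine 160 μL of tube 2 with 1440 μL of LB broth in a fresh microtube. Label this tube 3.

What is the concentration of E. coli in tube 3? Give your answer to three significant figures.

1.25 × 10^4 CFU/mL

Step 1: 4 mL + 76 mL = 80 mL total → factor 80/4 = 20
Step 2: 30 μL brought to 0.18 mL → factor 180/30 = 6
Step 3: 160 μL + 1440 μL = 1600 μL total → factor 1600/160 = 10
Overall dilution factor = 20 × 6 × 10 = 1200
Final = 1.50 × 10^7 CFU/mL / 1200 = 1.25 × 10^4 CFU/mL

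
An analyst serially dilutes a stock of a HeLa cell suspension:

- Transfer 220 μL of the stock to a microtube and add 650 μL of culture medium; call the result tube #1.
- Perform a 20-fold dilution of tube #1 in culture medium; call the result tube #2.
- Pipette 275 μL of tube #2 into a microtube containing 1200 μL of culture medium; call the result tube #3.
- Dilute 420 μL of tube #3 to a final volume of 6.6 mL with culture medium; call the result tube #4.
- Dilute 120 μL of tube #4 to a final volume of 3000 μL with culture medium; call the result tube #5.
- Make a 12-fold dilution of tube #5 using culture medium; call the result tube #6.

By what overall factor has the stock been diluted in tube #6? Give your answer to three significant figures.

Step 1: 220 μL + 650 μL = 870 μL total → factor 870/220 = 3.9545
Step 2: 20-fold → factor 20
Step 3: 275 μL + 1200 μL = 1475 μL total → factor 1475/275 = 5.3636
Step 4: 420 μL brought to 6.6 mL → factor 6600/420 = 15.714
Step 5: 120 μL brought to 3000 μL → factor 3000/120 = 25
Step 6: 12-fold → factor 12
Overall dilution factor = 3.9545 × 20 × 5.3636 × 15.714 × 25 × 12 = 1.9999 × 10^6

2.00 × 10^6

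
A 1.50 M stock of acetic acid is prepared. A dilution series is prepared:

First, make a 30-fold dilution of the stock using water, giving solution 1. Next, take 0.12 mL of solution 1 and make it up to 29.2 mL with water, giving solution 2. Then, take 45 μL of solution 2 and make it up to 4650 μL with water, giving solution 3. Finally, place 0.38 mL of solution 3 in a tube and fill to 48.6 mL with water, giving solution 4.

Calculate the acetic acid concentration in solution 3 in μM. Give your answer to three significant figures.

1.99 μM

Step 1: 30-fold → factor 30
Step 2: 0.12 mL brought to 29.2 mL → factor 29.2/0.12 = 243.33
Step 3: 45 μL brought to 4650 μL → factor 4650/45 = 103.33
Dilution factor through solution 3 = 30 × 243.33 × 103.33 = 7.5433 × 10^5
[solution 3] = 1.50 M / 7.5433 × 10^5 = 1.989 × 10^-6 M = 1.99 μM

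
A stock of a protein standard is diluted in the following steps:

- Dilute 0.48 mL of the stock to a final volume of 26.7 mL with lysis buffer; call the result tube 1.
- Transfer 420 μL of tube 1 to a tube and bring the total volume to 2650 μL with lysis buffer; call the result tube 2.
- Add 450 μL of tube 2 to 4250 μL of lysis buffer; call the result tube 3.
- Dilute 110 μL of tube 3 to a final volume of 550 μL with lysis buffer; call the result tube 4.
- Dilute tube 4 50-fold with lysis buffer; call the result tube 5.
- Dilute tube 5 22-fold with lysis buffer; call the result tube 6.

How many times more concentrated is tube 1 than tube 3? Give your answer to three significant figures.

65.9

Step 1: 0.48 mL brought to 26.7 mL → factor 26.7/0.48 = 55.625
Step 2: 420 μL brought to 2650 μL → factor 2650/420 = 6.3095
Step 3: 450 μL + 4250 μL = 4700 μL total → factor 4700/450 = 10.444
Dilution factor to tube 1 = 55.625; to tube 3 = 3665.7
[tube 1]/[tube 3] = (factor to tube 3)/(factor to tube 1) = 3665.7/55.625 = 65.9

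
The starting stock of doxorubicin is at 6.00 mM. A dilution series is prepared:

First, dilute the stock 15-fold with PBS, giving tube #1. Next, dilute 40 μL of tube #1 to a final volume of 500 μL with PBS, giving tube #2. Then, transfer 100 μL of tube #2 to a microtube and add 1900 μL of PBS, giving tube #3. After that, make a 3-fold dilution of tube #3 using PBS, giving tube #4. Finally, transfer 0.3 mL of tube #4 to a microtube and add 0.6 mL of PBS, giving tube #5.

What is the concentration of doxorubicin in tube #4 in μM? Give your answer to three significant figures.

Step 1: 15-fold → factor 15
Step 2: 40 μL brought to 500 μL → factor 500/40 = 12.5
Step 3: 100 μL + 1900 μL = 2000 μL total → factor 2000/100 = 20
Step 4: 3-fold → factor 3
Dilution factor through tube #4 = 15 × 12.5 × 20 × 3 = 11250
[tube #4] = 6.00 mM / 11250 = 0.0005333 mM = 0.533 μM

0.533 μM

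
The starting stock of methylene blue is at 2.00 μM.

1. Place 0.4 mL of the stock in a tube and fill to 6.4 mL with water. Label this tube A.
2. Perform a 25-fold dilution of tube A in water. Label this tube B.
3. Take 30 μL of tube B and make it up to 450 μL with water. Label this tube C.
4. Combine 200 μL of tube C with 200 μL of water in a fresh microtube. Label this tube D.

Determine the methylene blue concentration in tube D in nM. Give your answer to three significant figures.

0.167 nM

Step 1: 0.4 mL brought to 6.4 mL → factor 6.4/0.4 = 16
Step 2: 25-fold → factor 25
Step 3: 30 μL brought to 450 μL → factor 450/30 = 15
Step 4: 200 μL + 200 μL = 400 μL total → factor 400/200 = 2
Overall dilution factor = 16 × 25 × 15 × 2 = 12000
Final = 2.00 μM / 12000 = 0.0001667 μM = 0.167 nM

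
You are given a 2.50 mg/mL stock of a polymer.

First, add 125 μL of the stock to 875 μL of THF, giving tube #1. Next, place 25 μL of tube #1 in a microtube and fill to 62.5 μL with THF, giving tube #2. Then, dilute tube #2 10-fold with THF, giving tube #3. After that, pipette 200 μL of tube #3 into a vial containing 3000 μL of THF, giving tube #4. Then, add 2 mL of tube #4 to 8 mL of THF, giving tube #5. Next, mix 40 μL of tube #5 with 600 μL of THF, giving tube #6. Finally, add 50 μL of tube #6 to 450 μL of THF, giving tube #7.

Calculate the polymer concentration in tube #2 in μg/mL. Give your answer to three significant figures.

Step 1: 125 μL + 875 μL = 1000 μL total → factor 1000/125 = 8
Step 2: 25 μL brought to 62.5 μL → factor 62.5/25 = 2.5
Dilution factor through tube #2 = 8 × 2.5 = 20
[tube #2] = 2.50 mg/mL / 20 = 0.1250 mg/mL = 125 μg/mL

125 μg/mL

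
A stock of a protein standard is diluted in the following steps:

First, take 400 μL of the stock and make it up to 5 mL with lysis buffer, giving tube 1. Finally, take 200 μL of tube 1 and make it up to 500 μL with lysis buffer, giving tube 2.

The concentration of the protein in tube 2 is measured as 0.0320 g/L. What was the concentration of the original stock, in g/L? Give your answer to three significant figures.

1.00 g/L

Step 1: 400 μL brought to 5 mL → factor 5000/400 = 12.5
Step 2: 200 μL brought to 500 μL → factor 500/200 = 2.5
Overall dilution factor = 12.5 × 2.5 = 31.25
Stock = 0.0320 g/L × 31.25 = 1.00 g/L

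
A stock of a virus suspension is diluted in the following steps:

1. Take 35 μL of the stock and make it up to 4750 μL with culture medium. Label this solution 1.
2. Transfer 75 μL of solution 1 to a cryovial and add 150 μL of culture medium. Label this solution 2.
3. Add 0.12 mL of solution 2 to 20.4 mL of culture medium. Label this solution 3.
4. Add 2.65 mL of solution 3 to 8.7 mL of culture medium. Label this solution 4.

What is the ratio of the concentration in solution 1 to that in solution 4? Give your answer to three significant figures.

Step 1: 35 μL brought to 4750 μL → factor 4750/35 = 135.71
Step 2: 75 μL + 150 μL = 225 μL total → factor 225/75 = 3
Step 3: 0.12 mL + 20.4 mL = 20.52 mL total → factor 20.52/0.12 = 171
Step 4: 2.65 mL + 8.7 mL = 11.35 mL total → factor 11.35/2.65 = 4.283
Dilution factor to solution 1 = 135.71; to solution 4 = 2.9819 × 10^5
[solution 1]/[solution 4] = (factor to solution 4)/(factor to solution 1) = 2.9819 × 10^5/135.71 = 2.20 × 10^3

2.20 × 10^3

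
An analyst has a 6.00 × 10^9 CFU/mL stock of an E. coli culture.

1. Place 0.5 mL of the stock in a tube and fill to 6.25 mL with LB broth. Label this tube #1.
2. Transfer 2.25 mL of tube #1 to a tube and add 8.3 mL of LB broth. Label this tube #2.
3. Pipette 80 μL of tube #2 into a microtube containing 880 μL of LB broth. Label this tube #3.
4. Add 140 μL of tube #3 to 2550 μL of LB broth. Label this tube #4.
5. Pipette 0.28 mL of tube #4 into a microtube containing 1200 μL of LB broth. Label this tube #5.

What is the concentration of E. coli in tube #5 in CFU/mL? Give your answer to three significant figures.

Step 1: 0.5 mL brought to 6.25 mL → factor 6.25/0.5 = 12.5
Step 2: 2.25 mL + 8.3 mL = 10.55 mL total → factor 10.55/2.25 = 4.6889
Step 3: 80 μL + 880 μL = 960 μL total → factor 960/80 = 12
Step 4: 140 μL + 2550 μL = 2690 μL total → factor 2690/140 = 19.214
Step 5: 0.28 mL + 1200 μL = 1.48 mL total → factor 1.48/0.28 = 5.2857
Overall dilution factor = 12.5 × 4.6889 × 12 × 19.214 × 5.2857 = 71431
Final = 6.00 × 10^9 CFU/mL / 71431 = 8.40 × 10^4 CFU/mL

8.40 × 10^4 CFU/mL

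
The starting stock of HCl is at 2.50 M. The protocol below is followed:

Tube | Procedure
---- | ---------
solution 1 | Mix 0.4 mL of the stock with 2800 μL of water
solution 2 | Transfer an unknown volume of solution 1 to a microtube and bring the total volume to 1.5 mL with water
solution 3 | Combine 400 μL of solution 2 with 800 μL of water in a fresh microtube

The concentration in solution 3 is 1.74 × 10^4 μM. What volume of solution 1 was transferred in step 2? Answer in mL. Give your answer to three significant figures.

0.251 mL

Step 1: 0.4 mL + 2800 μL = 3.2 mL total → factor 3.2/0.4 = 8
Step 2: v brought to 1.5 mL → factor = 1.5 mL/v
Step 3: 400 μL + 800 μL = 1200 μL total → factor 1200/400 = 3
Product of known-step factors = 24
Overall factor = 2.50 M / (1.74 × 10^4 μM) = 143.68
Step-2 factor = 143.68 / 24 = 5.9866
v = 1.5 mL / 5.9866 = 0.251 mL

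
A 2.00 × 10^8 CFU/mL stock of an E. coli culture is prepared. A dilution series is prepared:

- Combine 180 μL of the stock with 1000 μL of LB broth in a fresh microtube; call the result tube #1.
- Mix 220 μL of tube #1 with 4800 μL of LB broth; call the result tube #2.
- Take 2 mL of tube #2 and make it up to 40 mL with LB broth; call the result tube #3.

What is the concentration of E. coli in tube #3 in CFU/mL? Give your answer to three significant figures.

Step 1: 180 μL + 1000 μL = 1180 μL total → factor 1180/180 = 6.5556
Step 2: 220 μL + 4800 μL = 5020 μL total → factor 5020/220 = 22.818
Step 3: 2 mL brought to 40 mL → factor 40/2 = 20
Overall dilution factor = 6.5556 × 22.818 × 20 = 2991.7
Final = 2.00 × 10^8 CFU/mL / 2991.7 = 6.69 × 10^4 CFU/mL

6.69 × 10^4 CFU/mL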